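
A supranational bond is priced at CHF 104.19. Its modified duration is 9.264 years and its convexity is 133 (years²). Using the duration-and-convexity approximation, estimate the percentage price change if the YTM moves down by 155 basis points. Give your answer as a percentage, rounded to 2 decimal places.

Duration effect: -D_mod·Δy = -9.264 × (-0.0155) = +0.143592
Convexity effect: ½·C·(Δy)² = 0.5 × 133 × (-0.0155)² = +0.015976625
ΔP/P ≈ +0.143592 + 0.015976625 = +0.159568625
= +15.9568625%.

+15.96%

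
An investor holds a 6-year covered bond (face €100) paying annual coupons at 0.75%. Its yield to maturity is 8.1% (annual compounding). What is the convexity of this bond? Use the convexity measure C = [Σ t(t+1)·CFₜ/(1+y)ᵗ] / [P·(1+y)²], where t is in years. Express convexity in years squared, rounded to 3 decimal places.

34.818

With y = 0.081:
  t   CF        PV=CF/(1+0.081)^t    t·PV        t(t+1)·PV
  1         0.75         0.6938         0.6938           1.3876
  2         0.75         0.6418         1.2836           3.8509
  3         0.75         0.5937         1.7812           7.1247
  4         0.75         0.5492         2.1969          10.9847
  5         0.75         0.5081         2.5404          15.2424
  6       100.75        63.1380       378.8281       2,651.7964
  Σ                     66.1247       387.3240       2,690.3867
P = 66.1247.
Convexity = Σ t(t+1)·PV / [P·(1+y)²] = 2,690.3867 / (66.1247 × 1.168561) = 34.81768.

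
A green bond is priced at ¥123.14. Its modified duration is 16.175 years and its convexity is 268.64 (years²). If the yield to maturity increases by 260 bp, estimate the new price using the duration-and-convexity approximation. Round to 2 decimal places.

¥82.53

Duration effect: -D_mod·Δy = -16.175 × (+0.026) = -0.420550
Convexity effect: ½·C·(Δy)² = 0.5 × 268.64 × (0.026)² = +0.09080032
ΔP/P ≈ -0.420550 + 0.09080032 = -0.32974968
New price ≈ 123.14 × (1 - 0.32974968) = 82.5346244048.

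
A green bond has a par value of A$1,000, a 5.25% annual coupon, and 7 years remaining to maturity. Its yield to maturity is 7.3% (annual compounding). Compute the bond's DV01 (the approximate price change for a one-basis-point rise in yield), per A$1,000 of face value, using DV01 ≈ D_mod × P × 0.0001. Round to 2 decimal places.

A$0.50

Periodic yield y = 0.073.
  t   CF        PV=CF/(1+0.073)^t    t·PV
  1        52.50        48.9282        48.9282
  2        52.50        45.5995        91.1990
  3        52.50        42.4972       127.4915
  4        52.50        39.6059       158.4238
  5        52.50        36.9114       184.5571
  6        52.50        34.4002       206.4012
  7     1,052.50       642.7233     4,499.0632
  Σ                    890.6658     5,316.0640
P = 890.6658; D_Mac = 5.96864 yrs; D_mod = 5.56257 yrs.
DV01 ≈ 5.56257 × 890.6658 × 0.0001 = 0.495439.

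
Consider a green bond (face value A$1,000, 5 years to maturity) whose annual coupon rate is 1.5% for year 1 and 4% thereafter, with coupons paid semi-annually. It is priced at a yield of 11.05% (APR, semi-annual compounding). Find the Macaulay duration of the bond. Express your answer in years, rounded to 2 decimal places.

4.62 years

Periodic yield y = 0.05525. Discount each cash flow and weight by its period:
  t   CF        PV=CF/(1+0.05525)^t    t·PV
  1         7.50         7.1073         7.1073
  2         7.50         6.7352        13.4704
  3        20.00        17.0202        51.0605
  4        20.00        16.1290        64.5162
  5        20.00        15.2846        76.4228
  6        20.00        14.4843        86.9059
  7        20.00        13.7260        96.0817
  8        20.00        13.0073       104.0584
  9        20.00        12.3263       110.9364
  10    1,020.00       595.7260     5,957.2601
  Σ                    711.5461     6,567.8197
Price P = Σ PV = 711.5461.
Macaulay duration = Σ(t·PV) / P = 6,567.8197 / 711.5461 = 9.23035 half-year periods.
In years: 9.23035 / 2 = 4.61517 years.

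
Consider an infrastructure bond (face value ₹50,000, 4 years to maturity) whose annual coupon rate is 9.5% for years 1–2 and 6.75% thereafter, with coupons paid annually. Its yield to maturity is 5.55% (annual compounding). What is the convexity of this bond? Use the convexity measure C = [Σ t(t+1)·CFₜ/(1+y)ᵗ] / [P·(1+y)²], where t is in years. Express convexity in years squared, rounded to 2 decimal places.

With y = 0.0555:
  t   CF        PV=CF/(1+0.0555)^t    t·PV        t(t+1)·PV
  1     4,750.00     4,500.2369     4,500.2369       9,000.4737
  2     4,750.00     4,263.6067     8,527.2134      25,581.6401
  3     3,375.00     2,870.1135     8,610.3404      34,441.3614
  4    53,375.00    43,003.6123   172,014.4491     860,072.2453
  Σ                 54,637.5693   193,652.2396     929,095.7205
P = 54,637.5693.
Convexity = Σ t(t+1)·PV / [P·(1+y)²] = 929,095.7205 / (54,637.5693 × 1.114080) = 15.26345.

15.26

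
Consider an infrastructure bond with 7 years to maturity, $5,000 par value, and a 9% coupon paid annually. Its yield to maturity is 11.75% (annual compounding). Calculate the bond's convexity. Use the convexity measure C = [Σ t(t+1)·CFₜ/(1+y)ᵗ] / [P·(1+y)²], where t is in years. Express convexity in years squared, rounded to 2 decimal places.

31.22

With y = 0.1175:
  t   CF        PV=CF/(1+0.1175)^t    t·PV        t(t+1)·PV
  1       450.00       402.6846       402.6846         805.3691
  2       450.00       360.3441       720.6883       2,162.0648
  3       450.00       322.4556       967.3668       3,869.4672
  4       450.00       288.5509     1,154.2035       5,771.0174
  5       450.00       258.2111     1,291.0553       7,746.3321
  6       450.00       231.0614     1,386.3682       9,704.5771
  7     5,450.00     2,504.1698    17,529.1888     140,233.5107
  Σ                  4,367.4774    23,451.5554     170,292.3383
P = 4,367.4774.
Convexity = Σ t(t+1)·PV / [P·(1+y)²] = 170,292.3383 / (4,367.4774 × 1.248806) = 31.22262.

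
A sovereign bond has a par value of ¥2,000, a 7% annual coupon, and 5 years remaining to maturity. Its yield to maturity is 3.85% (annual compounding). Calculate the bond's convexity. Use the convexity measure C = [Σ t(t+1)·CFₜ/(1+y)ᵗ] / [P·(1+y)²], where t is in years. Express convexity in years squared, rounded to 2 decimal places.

23.61

With y = 0.0385:
  t   CF        PV=CF/(1+0.0385)^t    t·PV        t(t+1)·PV
  1       140.00       134.8098       134.8098         269.6196
  2       140.00       129.8121       259.6241         778.8723
  3       140.00       124.9996       374.9987       1,499.9949
  4       140.00       120.3655       481.4620       2,407.3100
  5     2,140.00     1,771.6636     8,858.3181      53,149.9088
  Σ                  2,281.6506    10,109.2128      58,105.7057
P = 2,281.6506.
Convexity = Σ t(t+1)·PV / [P·(1+y)²] = 58,105.7057 / (2,281.6506 × 1.078482) = 23.61330.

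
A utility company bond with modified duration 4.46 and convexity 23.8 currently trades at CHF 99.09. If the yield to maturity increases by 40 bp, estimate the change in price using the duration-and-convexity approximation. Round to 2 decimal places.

Duration effect: -D_mod·Δy = -4.46 × (+0.004) = -0.017840
Convexity effect: ½·C·(Δy)² = 0.5 × 23.8 × (0.004)² = +0.0001904
ΔP/P ≈ -0.017840 + 0.0001904 = -0.0176496
ΔP ≈ 99.09 × (-0.0176496) = -1.748898864.

-CHF 1.75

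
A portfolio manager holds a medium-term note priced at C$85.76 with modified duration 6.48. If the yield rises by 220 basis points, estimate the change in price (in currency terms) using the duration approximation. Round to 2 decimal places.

Duration approximation: ΔP/P ≈ -D_mod · Δy = -6.48 × (+0.022) = -0.142560.
ΔP ≈ 85.76 × (-0.142560) = -12.2259456.

-C$12.23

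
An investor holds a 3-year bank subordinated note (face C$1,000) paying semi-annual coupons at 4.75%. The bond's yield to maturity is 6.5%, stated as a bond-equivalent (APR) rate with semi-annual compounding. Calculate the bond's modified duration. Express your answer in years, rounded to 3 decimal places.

Periodic yield y = 0.0325. First find Macaulay duration:
  t   CF        PV=CF/(1+0.0325)^t    t·PV
  1        23.75        23.0024        23.0024
  2        23.75        22.2784        44.5567
  3        23.75        21.5771        64.7314
  4        23.75        20.8979        83.5917
  5        23.75        20.2401       101.2007
  6     1,023.75       844.9939     5,069.9632
  Σ                    952.9898     5,387.0461
P = 952.9898; Macaulay duration = 5,387.0461 / 952.9898 = 5.65278 half-year periods = 2.82639 years.
Modified duration = D_Mac / (1 + y) = 2.82639 / 1.0325 = 2.73743 years.

2.737 years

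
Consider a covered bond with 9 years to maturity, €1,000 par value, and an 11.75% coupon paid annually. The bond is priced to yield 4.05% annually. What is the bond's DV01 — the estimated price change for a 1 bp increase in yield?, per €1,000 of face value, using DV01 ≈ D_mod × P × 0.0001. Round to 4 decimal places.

Periodic yield y = 0.0405.
  t   CF        PV=CF/(1+0.0405)^t    t·PV
  1       117.50       112.9265       112.9265
  2       117.50       108.5310       217.0619
  3       117.50       104.3066       312.9197
  4       117.50       100.2466       400.9863
  5       117.50        96.3446       481.7231
  6       117.50        92.5945       555.5672
  7       117.50        88.9904       622.9330
  8       117.50        85.5266       684.2128
  9     1,117.50       781.7516     7,035.7643
  Σ                  1,571.2183    10,424.0947
P = 1,571.2183; D_Mac = 6.63440 yrs; D_mod = 6.37617 yrs.
DV01 ≈ 6.37617 × 1,571.2183 × 0.0001 = 1.001835.

€1.0018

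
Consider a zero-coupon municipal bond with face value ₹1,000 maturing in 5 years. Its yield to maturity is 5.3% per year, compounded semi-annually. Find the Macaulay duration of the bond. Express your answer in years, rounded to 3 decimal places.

5.000 years

A zero-coupon bond has a single cash flow at maturity, so its Macaulay duration equals its maturity: 5 years.
(Equivalently: 10 semi-annual periods ÷ 2 = 5 years.)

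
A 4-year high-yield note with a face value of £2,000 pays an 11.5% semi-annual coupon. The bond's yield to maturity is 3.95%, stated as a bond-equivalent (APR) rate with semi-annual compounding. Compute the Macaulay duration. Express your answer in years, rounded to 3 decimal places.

3.405 years

Periodic yield y = 0.01975. Discount each cash flow and weight by its period:
  t   CF        PV=CF/(1+0.01975)^t    t·PV
  1       115.00       112.7727       112.7727
  2       115.00       110.5886       221.1772
  3       115.00       108.4468       325.3404
  4       115.00       106.3464       425.3858
  5       115.00       104.2868       521.4339
  6       115.00       102.2670       613.6021
  7       115.00       100.2864       702.0045
  8     2,115.00     1,808.6755    14,469.4041
  Σ                  2,553.6703    17,391.1207
Price P = Σ PV = 2,553.6703.
Macaulay duration = Σ(t·PV) / P = 17,391.1207 / 2,553.6703 = 6.81025 half-year periods.
In years: 6.81025 / 2 = 3.40512 years.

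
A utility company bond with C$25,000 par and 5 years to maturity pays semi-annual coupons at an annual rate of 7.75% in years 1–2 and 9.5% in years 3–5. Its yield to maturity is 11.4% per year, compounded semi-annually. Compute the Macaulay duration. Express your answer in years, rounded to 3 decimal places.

Periodic yield y = 0.057. Discount each cash flow and weight by its period:
  t   CF        PV=CF/(1+0.057)^t    t·PV
  1       968.75       916.5090       916.5090
  2       968.75       867.0851     1,734.1703
  3       968.75       820.3265     2,460.9796
  4       968.75       776.0894     3,104.3577
  5     1,187.50       900.0335     4,500.1676
  6     1,187.50       851.4981     5,108.9887
  7     1,187.50       805.5801     5,639.0604
  8     1,187.50       762.1382     6,097.1055
  9     1,187.50       721.0390     6,489.3507
  10   26,187.50    15,043.3364   150,433.3640
  Σ                 22,463.6353   186,484.0533
Price P = Σ PV = 22,463.6353.
Macaulay duration = Σ(t·PV) / P = 186,484.0533 / 22,463.6353 = 8.30160 half-year periods.
In years: 8.30160 / 2 = 4.15080 years.

4.151 years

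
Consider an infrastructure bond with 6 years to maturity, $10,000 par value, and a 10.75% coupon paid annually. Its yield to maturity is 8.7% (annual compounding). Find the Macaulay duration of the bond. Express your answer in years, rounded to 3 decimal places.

4.779 years

Periodic yield y = 0.087. Discount each cash flow and weight by its year:
  t   CF        PV=CF/(1+0.087)^t    t·PV
  1     1,075.00       988.9604       988.9604
  2     1,075.00       909.8072     1,819.6144
  3     1,075.00       836.9892     2,510.9675
  4     1,075.00       769.9992     3,079.9969
  5     1,075.00       708.3710     3,541.8548
  6    11,075.00     6,713.7702    40,282.6210
  Σ                 10,927.8972    52,224.0150
Price P = Σ PV = 10,927.8972.
Macaulay duration = Σ(t·PV) / P = 52,224.0150 / 10,927.8972 = 4.77896 years.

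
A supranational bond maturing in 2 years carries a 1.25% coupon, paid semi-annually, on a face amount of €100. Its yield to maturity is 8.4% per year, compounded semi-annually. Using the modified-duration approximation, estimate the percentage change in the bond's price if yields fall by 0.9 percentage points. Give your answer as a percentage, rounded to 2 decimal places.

+1.71%

Periodic yield y = 0.042. Modified duration first:
  t   CF        PV=CF/(1+0.042)^t    t·PV
  1        0.625         0.5998         0.5998
  2        0.625         0.5756         1.1513
  3        0.625         0.5524         1.6573
  4      100.625        85.3562       341.4248
  Σ                     87.0841       344.8331
P = 87.0841; D_Mac = 3.95977 half-year periods = 1.97989 yrs; D_mod = 1.97989/(1+0.042) = 1.90008 yrs.
ΔP/P ≈ -D_mod · Δy = -1.90008 × (-0.009) = +0.017101 = +1.7101%.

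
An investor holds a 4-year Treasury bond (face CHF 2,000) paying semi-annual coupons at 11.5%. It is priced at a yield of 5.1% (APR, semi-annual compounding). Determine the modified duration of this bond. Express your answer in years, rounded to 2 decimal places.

3.31 years

Periodic yield y = 0.0255. First find Macaulay duration:
  t   CF        PV=CF/(1+0.0255)^t    t·PV
  1       115.00       112.1404       112.1404
  2       115.00       109.3519       218.7039
  3       115.00       106.6328       319.8984
  4       115.00       103.9813       415.9251
  5       115.00       101.3957       506.9785
  6       115.00        98.8744       593.2464
  7       115.00        96.4158       674.9106
  8     2,115.00     1,729.1197    13,832.9575
  Σ                  2,457.9120    16,674.7608
P = 2,457.9120; Macaulay duration = 16,674.7608 / 2,457.9120 = 6.78412 half-year periods = 3.39206 years.
Modified duration = D_Mac / (1 + y) = 3.39206 / 1.0255 = 3.30771 years.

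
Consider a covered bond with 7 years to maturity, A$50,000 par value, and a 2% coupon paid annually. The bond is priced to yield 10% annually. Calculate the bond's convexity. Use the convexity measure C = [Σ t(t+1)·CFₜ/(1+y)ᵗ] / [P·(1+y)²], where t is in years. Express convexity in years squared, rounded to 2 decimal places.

With y = 0.1:
  t   CF        PV=CF/(1+0.1)^t    t·PV        t(t+1)·PV
  1     1,000.00       909.0909       909.0909       1,818.1818
  2     1,000.00       826.4463     1,652.8926       4,958.6777
  3     1,000.00       751.3148     2,253.9444       9,015.7776
  4     1,000.00       683.0135     2,732.0538      13,660.2691
  5     1,000.00       620.9213     3,104.6066      18,627.6397
  6     1,000.00       564.4739     3,386.8436      23,707.9051
  7    51,000.00    26,171.0640   183,197.4482   1,465,579.5857
  Σ                 30,526.3247   197,236.8801   1,537,368.0366
P = 30,526.3247.
Convexity = Σ t(t+1)·PV / [P·(1+y)²] = 1,537,368.0366 / (30,526.3247 × 1.210000) = 41.62152.

41.62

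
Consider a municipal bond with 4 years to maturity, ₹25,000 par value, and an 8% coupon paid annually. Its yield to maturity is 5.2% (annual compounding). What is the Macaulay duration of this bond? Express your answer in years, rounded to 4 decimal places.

3.5983 years

Periodic yield y = 0.052. Discount each cash flow and weight by its year:
  t   CF        PV=CF/(1+0.052)^t    t·PV
  1     2,000.00     1,901.1407     1,901.1407
  2     2,000.00     1,807.1680     3,614.3359
  3     2,000.00     1,717.8403     5,153.5208
  4    27,000.00    22,044.5280    88,178.1121
  Σ                 27,470.6769    98,847.1094
Price P = Σ PV = 27,470.6769.
Macaulay duration = Σ(t·PV) / P = 98,847.1094 / 27,470.6769 = 3.59828 years.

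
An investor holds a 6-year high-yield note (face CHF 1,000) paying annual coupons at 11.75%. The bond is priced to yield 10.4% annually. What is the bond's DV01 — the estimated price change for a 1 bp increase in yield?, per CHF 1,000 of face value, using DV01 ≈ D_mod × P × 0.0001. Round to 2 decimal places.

CHF 0.45

Periodic yield y = 0.104.
  t   CF        PV=CF/(1+0.104)^t    t·PV
  1       117.50       106.4312       106.4312
  2       117.50        96.4050       192.8101
  3       117.50        87.3234       261.9702
  4       117.50        79.0973       316.3891
  5       117.50        71.6461       358.2305
  6     1,117.50       617.2102     3,703.2612
  Σ                  1,058.1132     4,939.0922
P = 1,058.1132; D_Mac = 4.66783 yrs; D_mod = 4.22811 yrs.
DV01 ≈ 4.22811 × 1,058.1132 × 0.0001 = 0.447382.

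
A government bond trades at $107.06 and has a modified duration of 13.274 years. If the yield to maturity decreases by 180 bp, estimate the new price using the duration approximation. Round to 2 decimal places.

Duration approximation: ΔP/P ≈ -D_mod · Δy = -13.274 × (-0.018) = +0.238932.
New price ≈ 107.06 × (1 + 0.238932) = 132.64005992.

$132.64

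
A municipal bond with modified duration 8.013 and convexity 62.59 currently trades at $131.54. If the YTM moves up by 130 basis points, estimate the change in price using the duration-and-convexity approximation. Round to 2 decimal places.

-$13.01

Duration effect: -D_mod·Δy = -8.013 × (+0.013) = -0.104169
Convexity effect: ½·C·(Δy)² = 0.5 × 62.59 × (0.013)² = +0.005288855
ΔP/P ≈ -0.104169 + 0.005288855 = -0.098880145
ΔP ≈ 131.54 × (-0.098880145) = -13.0066942733.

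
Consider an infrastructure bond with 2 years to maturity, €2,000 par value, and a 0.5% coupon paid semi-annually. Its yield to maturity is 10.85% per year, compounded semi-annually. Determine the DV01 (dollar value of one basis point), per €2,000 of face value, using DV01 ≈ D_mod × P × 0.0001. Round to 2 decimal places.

€0.31

Periodic yield y = 0.05425.
  t   CF        PV=CF/(1+0.05425)^t    t·PV
  1         5.00         4.7427         4.7427
  2         5.00         4.4987         8.9973
  3         5.00         4.2672        12.8015
  4     2,005.00     1,623.0800     6,492.3202
  Σ                  1,636.5886     6,518.8617
P = 1,636.5886; D_Mac = 3.98320 half-year periods = 1.99160 yrs; D_mod = 1.88912 yrs.
DV01 ≈ 1.88912 × 1,636.5886 × 0.0001 = 0.309171.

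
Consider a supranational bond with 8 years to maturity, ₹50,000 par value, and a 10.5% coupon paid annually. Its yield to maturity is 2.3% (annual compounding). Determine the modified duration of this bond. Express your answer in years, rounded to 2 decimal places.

Periodic yield y = 0.023. First find Macaulay duration:
  t   CF        PV=CF/(1+0.023)^t    t·PV
  1     5,250.00     5,131.9648     5,131.9648
  2     5,250.00     5,016.5834    10,033.1668
  3     5,250.00     4,903.7961    14,711.3882
  4     5,250.00     4,793.5446    19,174.1782
  5     5,250.00     4,685.7718    23,428.8590
  6     5,250.00     4,580.4221    27,482.5326
  7     5,250.00     4,477.4410    31,342.0867
  8    55,250.00    46,060.3478   368,482.7821
  Σ                 79,649.8715   499,786.9585
P = 79,649.8715; Macaulay duration = 499,786.9585 / 79,649.8715 = 6.27480 years.
Modified duration = D_Mac / (1 + y) = 6.27480 / 1.023 = 6.13372 years.

6.13 years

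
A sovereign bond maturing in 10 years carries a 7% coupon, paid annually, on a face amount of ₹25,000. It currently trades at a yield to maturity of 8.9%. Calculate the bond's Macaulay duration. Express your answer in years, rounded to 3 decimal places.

7.329 years

Periodic yield y = 0.089. Discount each cash flow and weight by its year:
  t   CF        PV=CF/(1+0.089)^t    t·PV
  1     1,750.00     1,606.9789     1,606.9789
  2     1,750.00     1,475.6464     2,951.2927
  3     1,750.00     1,355.0472     4,065.1415
  4     1,750.00     1,244.3041     4,977.2164
  5     1,750.00     1,142.6117     5,713.0583
  6     1,750.00     1,049.2302     6,295.3810
  7     1,750.00       963.4804     6,744.3629
  8     1,750.00       884.7387     7,077.9094
  9     1,750.00       812.4322     7,311.8898
  10   26,750.00    11,403.6791   114,036.7913
  Σ                 21,938.1487   160,780.0221
Price P = Σ PV = 21,938.1487.
Macaulay duration = Σ(t·PV) / P = 160,780.0221 / 21,938.1487 = 7.32879 years.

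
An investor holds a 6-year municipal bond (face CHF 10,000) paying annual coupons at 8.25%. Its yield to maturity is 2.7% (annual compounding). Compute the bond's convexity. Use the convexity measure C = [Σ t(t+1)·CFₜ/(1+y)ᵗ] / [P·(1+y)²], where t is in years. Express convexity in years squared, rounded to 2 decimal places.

With y = 0.027:
  t   CF        PV=CF/(1+0.027)^t    t·PV        t(t+1)·PV
  1       825.00       803.3106       803.3106       1,606.6212
  2       825.00       782.1914     1,564.3829       4,693.1487
  3       825.00       761.6275     2,284.8825       9,139.5300
  4       825.00       741.6042     2,966.4168      14,832.0838
  5       825.00       722.1073     3,610.5365      21,663.2188
  6    10,825.00     9,225.8257    55,354.9540     387,484.6777
  Σ                 13,036.6667    66,584.4832     439,419.2801
P = 13,036.6667.
Convexity = Σ t(t+1)·PV / [P·(1+y)²] = 439,419.2801 / (13,036.6667 × 1.054729) = 31.95742.

31.96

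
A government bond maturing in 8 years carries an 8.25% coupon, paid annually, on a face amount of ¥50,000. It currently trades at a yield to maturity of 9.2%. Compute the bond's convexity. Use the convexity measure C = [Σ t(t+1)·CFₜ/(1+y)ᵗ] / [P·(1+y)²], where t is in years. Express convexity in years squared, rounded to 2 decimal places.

41.73

With y = 0.092:
  t   CF        PV=CF/(1+0.092)^t    t·PV        t(t+1)·PV
  1     4,125.00     3,777.4725     3,777.4725       7,554.9451
  2     4,125.00     3,459.2239     6,918.4479      20,755.3436
  3     4,125.00     3,167.7875     9,503.3624      38,013.4497
  4     4,125.00     2,900.9043    11,603.6171      58,018.0857
  5     4,125.00     2,656.5058    13,282.5288      79,695.1726
  6     4,125.00     2,432.6976    14,596.1855     102,173.2983
  7     4,125.00     2,227.7450    15,594.2152     124,753.7219
  8    54,125.00    26,768.0542   214,144.4333   1,927,299.8999
  Σ                 47,390.3907   289,420.2628   2,358,263.9167
P = 47,390.3907.
Convexity = Σ t(t+1)·PV / [P·(1+y)²] = 2,358,263.9167 / (47,390.3907 × 1.192464) = 41.73081.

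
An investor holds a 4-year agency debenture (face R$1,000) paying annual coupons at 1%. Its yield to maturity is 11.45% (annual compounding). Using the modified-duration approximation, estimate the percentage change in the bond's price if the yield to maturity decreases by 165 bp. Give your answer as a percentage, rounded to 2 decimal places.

Periodic yield y = 0.1145. Modified duration first:
  t   CF        PV=CF/(1+0.1145)^t    t·PV
  1        10.00         8.9726         8.9726
  2        10.00         8.0508        16.1016
  3        10.00         7.2237        21.6711
  4     1,010.00       654.6378     2,618.5512
  Σ                    678.8850     2,665.2966
P = 678.8850; D_Mac = 3.92599 yrs; D_mod = 3.92599/(1+0.1145) = 3.52265 yrs.
ΔP/P ≈ -D_mod · Δy = -3.52265 × (-0.0165) = +0.058124 = +5.8124%.

+5.81%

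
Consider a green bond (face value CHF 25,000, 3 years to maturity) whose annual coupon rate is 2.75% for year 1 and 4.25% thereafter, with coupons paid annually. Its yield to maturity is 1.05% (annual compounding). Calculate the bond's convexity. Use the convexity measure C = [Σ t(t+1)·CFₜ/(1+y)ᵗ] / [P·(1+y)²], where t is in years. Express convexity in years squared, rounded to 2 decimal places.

With y = 0.0105:
  t   CF        PV=CF/(1+0.0105)^t    t·PV        t(t+1)·PV
  1       687.50       680.3563       680.3563       1,360.7125
  2     1,062.50     1,040.5341     2,081.0681       6,243.2044
  3    26,062.50    25,258.4746    75,775.4237     303,101.6948
  Σ                 26,979.3649    78,536.8481     310,705.6118
P = 26,979.3649.
Convexity = Σ t(t+1)·PV / [P·(1+y)²] = 310,705.6118 / (26,979.3649 × 1.021110) = 11.27833.

11.28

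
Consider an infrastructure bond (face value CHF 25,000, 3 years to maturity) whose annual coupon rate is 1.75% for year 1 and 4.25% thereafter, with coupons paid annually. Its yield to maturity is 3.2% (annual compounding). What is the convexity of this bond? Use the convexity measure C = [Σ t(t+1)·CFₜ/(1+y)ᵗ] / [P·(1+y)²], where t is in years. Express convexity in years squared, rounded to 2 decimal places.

With y = 0.032:
  t   CF        PV=CF/(1+0.032)^t    t·PV        t(t+1)·PV
  1       437.50       423.9341       423.9341         847.8682
  2     1,062.50       997.6301     1,995.2602       5,985.7806
  3    26,062.50    23,712.4802    71,137.4405     284,549.7619
  Σ                 25,134.0444    73,556.6348     291,383.4107
P = 25,134.0444.
Convexity = Σ t(t+1)·PV / [P·(1+y)²] = 291,383.4107 / (25,134.0444 × 1.065024) = 10.88537.

10.89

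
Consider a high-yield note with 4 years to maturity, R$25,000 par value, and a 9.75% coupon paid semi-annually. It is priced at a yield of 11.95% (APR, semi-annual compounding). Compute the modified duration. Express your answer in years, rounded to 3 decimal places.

3.191 years

Periodic yield y = 0.05975. First find Macaulay duration:
  t   CF        PV=CF/(1+0.05975)^t    t·PV
  1     1,218.75     1,150.0354     1,150.0354
  2     1,218.75     1,085.1950     2,170.3900
  3     1,218.75     1,024.0104     3,072.0311
  4     1,218.75       966.2754     3,865.1016
  5     1,218.75       911.7956     4,558.9781
  6     1,218.75       860.3875     5,162.3248
  7     1,218.75       811.8778     5,683.1444
  8    26,218.75    16,481.0388   131,848.3100
  Σ                 23,290.6158   157,510.3155
P = 23,290.6158; Macaulay duration = 157,510.3155 / 23,290.6158 = 6.76282 half-year periods = 3.38141 years.
Modified duration = D_Mac / (1 + y) = 3.38141 / 1.05975 = 3.19076 years.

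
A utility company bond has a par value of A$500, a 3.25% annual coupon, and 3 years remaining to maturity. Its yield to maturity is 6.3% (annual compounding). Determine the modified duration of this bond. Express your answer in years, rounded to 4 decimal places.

Periodic yield y = 0.063. First find Macaulay duration:
  t   CF        PV=CF/(1+0.063)^t    t·PV
  1        16.25        15.2869        15.2869
  2        16.25        14.3809        28.7619
  3       516.25       429.7939     1,289.3818
  Σ                    459.4618     1,333.4305
P = 459.4618; Macaulay duration = 1,333.4305 / 459.4618 = 2.90216 years.
Modified duration = D_Mac / (1 + y) = 2.90216 / 1.063 = 2.73016 years.

2.7302 years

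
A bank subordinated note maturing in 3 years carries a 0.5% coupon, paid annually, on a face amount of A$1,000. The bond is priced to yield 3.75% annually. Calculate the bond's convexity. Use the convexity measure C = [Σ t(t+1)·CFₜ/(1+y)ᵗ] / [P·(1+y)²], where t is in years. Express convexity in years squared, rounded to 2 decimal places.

11.07

With y = 0.0375:
  t   CF        PV=CF/(1+0.0375)^t    t·PV        t(t+1)·PV
  1         5.00         4.8193         4.8193           9.6386
  2         5.00         4.6451         9.2902          27.8705
  3     1,005.00       899.9155     2,699.7466      10,798.9863
  Σ                    909.3799     2,713.8560      10,836.4954
P = 909.3799.
Convexity = Σ t(t+1)·PV / [P·(1+y)²] = 10,836.4954 / (909.3799 × 1.076406) = 11.07050.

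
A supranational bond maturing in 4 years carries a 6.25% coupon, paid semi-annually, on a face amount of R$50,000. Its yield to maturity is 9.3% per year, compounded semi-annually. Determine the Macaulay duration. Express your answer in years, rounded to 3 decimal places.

3.575 years

Periodic yield y = 0.0465. Discount each cash flow and weight by its period:
  t   CF        PV=CF/(1+0.0465)^t    t·PV
  1     1,562.50     1,493.0721     1,493.0721
  2     1,562.50     1,426.7292     2,853.4585
  3     1,562.50     1,363.3342     4,090.0026
  4     1,562.50     1,302.7560     5,211.0242
  5     1,562.50     1,244.8696     6,224.3480
  6     1,562.50     1,189.5553     7,137.3317
  7     1,562.50     1,136.6988     7,956.8915
  8    51,562.50    35,844.3001   286,754.4007
  Σ                 45,001.3154   321,720.5293
Price P = Σ PV = 45,001.3154.
Macaulay duration = Σ(t·PV) / P = 321,720.5293 / 45,001.3154 = 7.14914 half-year periods.
In years: 7.14914 / 2 = 3.57457 years.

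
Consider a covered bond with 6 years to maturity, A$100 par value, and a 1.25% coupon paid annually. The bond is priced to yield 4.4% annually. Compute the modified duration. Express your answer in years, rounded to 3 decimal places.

Periodic yield y = 0.044. First find Macaulay duration:
  t   CF        PV=CF/(1+0.044)^t    t·PV
  1         1.25         1.1973         1.1973
  2         1.25         1.1469         2.2937
  3         1.25         1.0985         3.2956
  4         1.25         1.0522         4.2089
  5         1.25         1.0079         5.0394
  6       101.25        78.1974       469.1841
  Σ                     83.7001       485.2190
P = 83.7001; Macaulay duration = 485.2190 / 83.7001 = 5.79711 years.
Modified duration = D_Mac / (1 + y) = 5.79711 / 1.044 = 5.55279 years.

5.553 years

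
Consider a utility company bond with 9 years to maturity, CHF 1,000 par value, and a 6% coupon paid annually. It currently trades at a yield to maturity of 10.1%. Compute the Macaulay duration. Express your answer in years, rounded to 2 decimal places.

Periodic yield y = 0.101. Discount each cash flow and weight by its year:
  t   CF        PV=CF/(1+0.101)^t    t·PV
  1        60.00        54.4959        54.4959
  2        60.00        49.4967        98.9935
  3        60.00        44.9562       134.8685
  4        60.00        40.8321       163.3285
  5        60.00        37.0864       185.4320
  6        60.00        33.6843       202.1057
  7        60.00        30.5943       214.1599
  8        60.00        27.7877       222.3016
  9     1,060.00       445.8821     4,012.9385
  Σ                    764.8157     5,288.6241
Price P = Σ PV = 764.8157.
Macaulay duration = Σ(t·PV) / P = 5,288.6241 / 764.8157 = 6.91490 years.

6.91 years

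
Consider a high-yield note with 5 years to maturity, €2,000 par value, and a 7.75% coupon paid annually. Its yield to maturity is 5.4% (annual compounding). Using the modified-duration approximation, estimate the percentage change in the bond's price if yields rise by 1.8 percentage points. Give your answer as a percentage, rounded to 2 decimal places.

-7.45%

Periodic yield y = 0.054. Modified duration first:
  t   CF        PV=CF/(1+0.054)^t    t·PV
  1       155.00       147.0588       147.0588
  2       155.00       139.5245       279.0490
  3       155.00       132.3762       397.1286
  4       155.00       125.5941       502.3764
  5     2,155.00     1,656.7013     8,283.5066
  Σ                  2,201.2549     9,609.1194
P = 2,201.2549; D_Mac = 4.36529 yrs; D_mod = 4.36529/(1+0.054) = 4.14164 yrs.
ΔP/P ≈ -D_mod · Δy = -4.14164 × (+0.018) = -0.074550 = -7.4550%.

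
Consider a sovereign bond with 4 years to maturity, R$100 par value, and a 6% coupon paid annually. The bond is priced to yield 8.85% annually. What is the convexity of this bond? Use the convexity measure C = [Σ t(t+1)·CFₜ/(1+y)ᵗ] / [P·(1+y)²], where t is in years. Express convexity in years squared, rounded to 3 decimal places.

With y = 0.0885:
  t   CF        PV=CF/(1+0.0885)^t    t·PV        t(t+1)·PV
  1         6.00         5.5122         5.5122          11.0243
  2         6.00         5.0640        10.1280          30.3840
  3         6.00         4.6523        13.9568          55.8274
  4       106.00        75.5079       302.0314       1,510.1571
  Σ                     90.7363       331.6285       1,607.3929
P = 90.7363.
Convexity = Σ t(t+1)·PV / [P·(1+y)²] = 1,607.3929 / (90.7363 × 1.184832) = 14.95147.

14.951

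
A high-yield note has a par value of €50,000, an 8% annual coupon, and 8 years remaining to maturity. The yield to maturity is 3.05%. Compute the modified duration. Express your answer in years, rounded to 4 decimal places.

Periodic yield y = 0.0305. First find Macaulay duration:
  t   CF        PV=CF/(1+0.0305)^t    t·PV
  1     4,000.00     3,881.6109     3,881.6109
  2     4,000.00     3,766.7257     7,533.4515
  3     4,000.00     3,655.2409    10,965.7227
  4     4,000.00     3,547.0557    14,188.2228
  5     4,000.00     3,442.0725    17,210.3624
  6     4,000.00     3,340.1965    20,041.1789
  7     4,000.00     3,241.3357    22,689.3502
  8    54,000.00    42,462.9137   339,703.3095
  Σ                 67,337.1516   436,213.2087
P = 67,337.1516; Macaulay duration = 436,213.2087 / 67,337.1516 = 6.47805 years.
Modified duration = D_Mac / (1 + y) = 6.47805 / 1.0305 = 6.28631 years.

6.2863 years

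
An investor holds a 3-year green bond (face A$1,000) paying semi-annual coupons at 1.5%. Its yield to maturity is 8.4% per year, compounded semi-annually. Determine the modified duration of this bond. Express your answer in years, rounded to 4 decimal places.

Periodic yield y = 0.042. First find Macaulay duration:
  t   CF        PV=CF/(1+0.042)^t    t·PV
  1         7.50         7.1977         7.1977
  2         7.50         6.9076        13.8152
  3         7.50         6.6292        19.8875
  4         7.50         6.3620        25.4478
  5         7.50         6.1055        30.5276
  6     1,007.50       787.1160     4,722.6960
  Σ                    820.3179     4,819.5717
P = 820.3179; Macaulay duration = 4,819.5717 / 820.3179 = 5.87525 half-year periods = 2.93762 years.
Modified duration = D_Mac / (1 + y) = 2.93762 / 1.042 = 2.81922 years.

2.8192 years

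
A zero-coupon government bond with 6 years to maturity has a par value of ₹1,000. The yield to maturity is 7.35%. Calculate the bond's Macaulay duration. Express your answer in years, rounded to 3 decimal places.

A zero-coupon bond has a single cash flow at maturity, so its Macaulay duration equals its maturity: 6 years.

6.000 years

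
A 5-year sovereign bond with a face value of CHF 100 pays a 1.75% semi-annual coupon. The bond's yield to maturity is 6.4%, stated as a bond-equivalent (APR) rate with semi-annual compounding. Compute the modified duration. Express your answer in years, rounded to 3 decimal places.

4.633 years

Periodic yield y = 0.032. First find Macaulay duration:
  t   CF        PV=CF/(1+0.032)^t    t·PV
  1        0.875         0.8479         0.8479
  2        0.875         0.8216         1.6432
  3        0.875         0.7961         2.3883
  4        0.875         0.7714         3.0857
  5        0.875         0.7475         3.7375
  6        0.875         0.7243         4.3459
  7        0.875         0.7019         4.9130
  8        0.875         0.6801         5.4408
  9        0.875         0.6590         5.9311
  10     100.875        73.6184       736.1843
  Σ                     80.3682       768.5176
P = 80.3682; Macaulay duration = 768.5176 / 80.3682 = 9.56246 half-year periods = 4.78123 years.
Modified duration = D_Mac / (1 + y) = 4.78123 / 1.032 = 4.63298 years.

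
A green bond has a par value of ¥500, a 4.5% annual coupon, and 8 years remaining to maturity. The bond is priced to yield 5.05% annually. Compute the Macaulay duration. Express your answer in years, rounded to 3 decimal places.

Periodic yield y = 0.0505. Discount each cash flow and weight by its year:
  t   CF        PV=CF/(1+0.0505)^t    t·PV
  1        22.50        21.4184        21.4184
  2        22.50        20.3887        40.7775
  3        22.50        19.4086        58.2258
  4        22.50        18.4756        73.9024
  5        22.50        17.5874        87.9371
  6        22.50        16.7420       100.4517
  7        22.50        15.9371       111.5599
  8       522.50       352.3042     2,818.4337
  Σ                    482.2620     3,312.7065
Price P = Σ PV = 482.2620.
Macaulay duration = Σ(t·PV) / P = 3,312.7065 / 482.2620 = 6.86910 years.

6.869 years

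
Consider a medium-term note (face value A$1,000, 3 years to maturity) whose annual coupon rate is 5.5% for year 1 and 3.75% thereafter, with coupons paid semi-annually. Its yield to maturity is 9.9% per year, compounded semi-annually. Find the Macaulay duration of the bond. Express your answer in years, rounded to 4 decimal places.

2.8109 years

Periodic yield y = 0.0495. Discount each cash flow and weight by its period:
  t   CF        PV=CF/(1+0.0495)^t    t·PV
  1        27.50        26.2030        26.2030
  2        27.50        24.9671        49.9342
  3        18.75        16.2201        48.6603
  4        18.75        15.4551        61.8204
  5        18.75        14.7261        73.6307
  6     1,018.75       762.3826     4,574.2955
  Σ                    859.9540     4,834.5440
Price P = Σ PV = 859.9540.
Macaulay duration = Σ(t·PV) / P = 4,834.5440 / 859.9540 = 5.62186 half-year periods.
In years: 5.62186 / 2 = 2.81093 years.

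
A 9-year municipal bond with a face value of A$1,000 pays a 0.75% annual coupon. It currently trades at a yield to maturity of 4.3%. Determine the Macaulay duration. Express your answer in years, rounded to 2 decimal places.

Periodic yield y = 0.043. Discount each cash flow and weight by its year:
  t   CF        PV=CF/(1+0.043)^t    t·PV
  1         7.50         7.1908         7.1908
  2         7.50         6.8943        13.7887
  3         7.50         6.6101        19.8303
  4         7.50         6.3376        25.3504
  5         7.50         6.0763        30.3815
  6         7.50         5.8258        34.9548
  7         7.50         5.5856        39.0993
  8         7.50         5.3553        42.8427
  9     1,007.50       689.7414     6,207.6724
  Σ                    739.6173     6,421.1109
Price P = Σ PV = 739.6173.
Macaulay duration = Σ(t·PV) / P = 6,421.1109 / 739.6173 = 8.68167 years.

8.68 years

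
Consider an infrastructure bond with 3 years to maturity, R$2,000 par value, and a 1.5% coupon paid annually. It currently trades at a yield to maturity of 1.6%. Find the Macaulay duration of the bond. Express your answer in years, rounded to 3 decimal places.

2.956 years

Periodic yield y = 0.016. Discount each cash flow and weight by its year:
  t   CF        PV=CF/(1+0.016)^t    t·PV
  1        30.00        29.5276        29.5276
  2        30.00        29.0626        58.1251
  3     2,030.00     1,935.5969     5,806.7906
  Σ                  1,994.1870     5,894.4433
Price P = Σ PV = 1,994.1870.
Macaulay duration = Σ(t·PV) / P = 5,894.4433 / 1,994.1870 = 2.95581 years.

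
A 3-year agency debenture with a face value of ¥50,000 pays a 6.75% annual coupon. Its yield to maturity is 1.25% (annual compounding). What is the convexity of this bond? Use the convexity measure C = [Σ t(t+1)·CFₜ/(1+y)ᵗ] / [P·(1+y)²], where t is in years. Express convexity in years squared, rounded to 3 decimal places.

10.813

With y = 0.0125:
  t   CF        PV=CF/(1+0.0125)^t    t·PV        t(t+1)·PV
  1     3,375.00     3,333.3333     3,333.3333       6,666.6667
  2     3,375.00     3,292.1811     6,584.3621      19,753.0864
  3    53,375.00    51,422.4533   154,267.3599     617,069.4395
  Σ                 58,047.9677   164,185.0553     643,489.1926
P = 58,047.9677.
Convexity = Σ t(t+1)·PV / [P·(1+y)²] = 643,489.1926 / (58,047.9677 × 1.025156) = 10.81345.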